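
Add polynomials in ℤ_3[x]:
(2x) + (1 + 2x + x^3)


Add coefficients mod 3:
x^0: 0 + 1 = 1 (mod 3)
x^1: 2 + 2 = 1 (mod 3)
x^2: 0 + 0 = 0 (mod 3)
x^3: 0 + 1 = 1 (mod 3)
Result: 1 + x + x^3

f + g = 1 + x + x^3


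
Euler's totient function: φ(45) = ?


Factor n: 45 = 3^2 × 5
φ(n) = n · ∏(1 - 1/p) over distinct primes p | n
φ(45) = 45 · (1 - 1/3) · (1 - 1/5) = 24

φ(45) = 24


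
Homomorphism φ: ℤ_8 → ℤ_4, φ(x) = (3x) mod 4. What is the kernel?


Kernel = preimage of identity
ker(φ) = {x ∈ ℤ_8 : 3x ≡ 0 (mod 4)}. Since 4 | 8, φ is well-defined. The kernel is the cyclic subgroup ⟨4⟩ of ℤ_8 (order 2), i.e. {0, 4}

ker(φ) = {0, 4}


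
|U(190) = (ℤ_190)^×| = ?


U(n) is the group of units mod n; |U(n)| = φ(n)
|U(190)| = φ(190) = 72

|U(190) = (ℤ_190)^×| = 72


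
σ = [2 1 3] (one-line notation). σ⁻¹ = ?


To find σ⁻¹, swap domain and range:
σ(1) = 2 → σ⁻¹(2) = 1
σ(2) = 1 → σ⁻¹(1) = 2
σ(3) = 3 → σ⁻¹(3) = 3

σ⁻¹ = [2 1 3]


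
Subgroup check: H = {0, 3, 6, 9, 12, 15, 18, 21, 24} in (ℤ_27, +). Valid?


Subgroup test for H = {0, 3, 6, 9, 12, 15, 18, 21, 24} in (ℤ_27, +):
(1) 0 ∈ H? Yes
(2) Closure: for all a,b ∈ H, (a+b) mod 27 ∈ H? Yes
(3) Inverses: for all a ∈ H, -a mod 27 ∈ H? Yes

Yes, H is a subgroup of ℤ_27


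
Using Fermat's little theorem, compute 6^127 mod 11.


Fermat's little theorem: if p is prime and gcd(a,p)=1, then a^(p-1) ≡ 1 (mod p)
p = 11 is prime, gcd(6,11) = 1
Reduce exponent: 127 mod 10 = 7
So 6^127 ≡ 6^7 (mod 11)
6^7 mod 11 = 8

6^127 ≡ 8 (mod 11)


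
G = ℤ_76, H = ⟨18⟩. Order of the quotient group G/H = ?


|⟨18⟩| = n / gcd(18, 76) = 76 / 2 = 38
H is normal (ℤ_76 is abelian).
|G/H| = |G| / |H| = 76 / 38 = 2

|G/H| = 2


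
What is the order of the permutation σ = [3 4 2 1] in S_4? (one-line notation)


Cycle decomposition: (1 3 2 4)
Cycle lengths: 4
Order = lcm(4) = 4

ord(σ) = 4


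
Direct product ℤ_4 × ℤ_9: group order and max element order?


|ℤ_4 × ℤ_9| = 4 × 9 = 36
Max element order = lcm(4,9) = 36
Cyclic? Yes (gcd=1)

|ℤ_4×ℤ_9| = 36, max element order = 36


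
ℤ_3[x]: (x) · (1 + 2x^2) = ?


Expand and collect like terms; reduce coefficients mod 3:
x^0: 0·1 = 0 ≡ 0 (mod 3)
x^1: 0·0 + 1·1 = 1 ≡ 1 (mod 3)
x^2: 0·2 + 1·0 = 0 ≡ 0 (mod 3)
x^3: 1·2 = 2 ≡ 2 (mod 3)
Result: x + 2x^3

f · g = x + 2x^3


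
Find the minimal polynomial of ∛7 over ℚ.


∛7 satisfies x³ - 7 = 0, irreducible over ℚ (no rational root; 7 is not a perfect cube)

Minimal polynomial: x³ - 7


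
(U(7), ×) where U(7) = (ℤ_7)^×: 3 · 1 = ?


Operation: multiplication mod 7
3 · 1 = (a × b) mod 7 with a = 3, b = 1

3 · 1 = 3


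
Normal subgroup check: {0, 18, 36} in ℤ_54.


H = {0, 18, 36} in ℤ_54
ℤ_54 is abelian; every subgroup of an abelian group is normal

Yes, normal subgroup


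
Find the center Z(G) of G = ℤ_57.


Z(G) = {g ∈ G | gx = xg for all x ∈ G}
ℤ_57 is abelian, so Z(G) = G

Z(ℤ_57) = ℤ_57


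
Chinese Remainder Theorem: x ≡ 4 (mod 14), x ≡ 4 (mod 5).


m₁ = 14, m₂ = 5, gcd = 1, so CRT applies. M = m₁·m₂ = 70
Let M₁ = M/m₁ = 5, M₂ = M/m₂ = 14
Find y₁ ≡ M₁⁻¹ (mod m₁): 5⁻¹ ≡ 3 (mod 14)
Find y₂ ≡ M₂⁻¹ (mod m₂): 14⁻¹ ≡ 4 (mod 5)
x = a₁·M₁·y₁ + a₂·M₂·y₂ = 4·5·3 + 4·14·4 = 284
Reduce mod 70: x ≡ 4
Check: 4 mod 14 = 4 ✓, 4 mod 5 = 4 ✓

x ≡ 4 (mod 70)


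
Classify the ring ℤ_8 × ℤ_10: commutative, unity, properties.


Direct product ring; commutative with unity (1,1); but (1,0)·(0,1) = (0,0) gives zero divisors, so not an integral domain
Commutative: Yes
Integral domain: No
Has unity: Yes

ℤ_8 × ℤ_10: Commutative=Yes, Unity=Yes


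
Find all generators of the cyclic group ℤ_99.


g generates ℤ_n iff gcd(g,n) = 1
Prime factors of 99: 3, 11
Generators are g ∈ {1,...,98} not divisible by any of these primes.
Generators: {1, 2, 4, 5, 7, 8, 10, 13, 14, 16, 17, 19, 20, 23, 25, 26, 28, 29, 31, 32, 34, 35, 37, 38, 40, 41, 43, 46, 47, 49, 50, 52, 53, 56, 58, 59, 61, 62, 64, 65, 67, 68, 70, 71, 73, 74, 76, 79, 80, 82, 83, 85, 86, 89, 91, 92, 94, 95, 97, 98}
Number of generators = φ(99) = 60

Generators of ℤ_99 = {1, 2, 4, 5, 7, 8, 10, 13, 14, 16, 17, 19, 20, 23, 25, 26, 28, 29, 31, 32, 34, 35, 37, 38, 40, 41, 43, 46, 47, 49, 50, 52, 53, 56, 58, 59, 61, 62, 64, 65, 67, 68, 70, 71, 73, 74, 76, 79, 80, 82, 83, 85, 86, 89, 91, 92, 94, 95, 97, 98}


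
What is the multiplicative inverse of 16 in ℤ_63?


Use the extended Euclidean algorithm to write 1 = 16·s + 63·t; then s mod 63 is the inverse.
Euclidean algorithm:
  16 = 0·63 + 16
  63 = 3·16 + 15
  16 = 1·15 + 1
  15 = 15·1 + 0
gcd(16,63) = 1
Back-substitution gives: 16·(4) + 63·(-1) = 1
So 16⁻¹ ≡ 4 ≡ 4 (mod 63)
Check: 16 × 4 = 64 ≡ 1 (mod 63) ✓

16⁻¹ ≡ 4 (mod 63)


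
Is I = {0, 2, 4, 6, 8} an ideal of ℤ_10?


Check ideal conditions for I = {0, 2, 4, 6, 8} in ℤ_10:
(1) I is an additive subgroup? Yes
(2) For r ∈ ℤ_10 and a ∈ I: r·a ∈ I? Yes

Yes, I is an ideal of ℤ_10


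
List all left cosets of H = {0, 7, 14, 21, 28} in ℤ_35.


H = {0, 7, 14, 21, 28}, |H| = 5
Number of cosets = |G|/|H| = 35/5 = 7
0 + H = {0, 7, 14, 21, 28}
1 + H = {1, 8, 15, 22, 29}
2 + H = {2, 9, 16, 23, 30}
3 + H = {3, 10, 17, 24, 31}
4 + H = {4, 11, 18, 25, 32}
5 + H = {5, 12, 19, 26, 33}
6 + H = {6, 13, 20, 27, 34}

Cosets: 0+H={0,7,14,21,28}; 1+H={1,8,15,22,29}; 2+H={2,9,16,23,30}; 3+H={3,10,17,24,31}; 4+H={4,11,18,25,32}; 5+H={5,12,19,26,33}; 6+H={6,13,20,27,34}


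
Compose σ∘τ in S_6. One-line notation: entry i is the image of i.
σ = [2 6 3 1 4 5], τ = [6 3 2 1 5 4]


σ∘τ: apply τ first, then σ
1 →τ 6 →σ 5
2 →τ 3 →σ 3
3 →τ 2 →σ 6
4 →τ 1 →σ 2
5 →τ 5 →σ 4
6 →τ 4 →σ 1

σ∘τ = [5 3 6 2 4 1]


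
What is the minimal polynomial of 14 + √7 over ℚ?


Let α = 14 + √7. Then α - 14 = √7, so (α - 14)² = 7, giving α² - 28α + 189 = 0. Degree 2 and α ∉ ℚ, so this is the minimal polynomial.

Minimal polynomial: x² - 28x + 189


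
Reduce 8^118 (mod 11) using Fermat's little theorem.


Fermat's little theorem: if p is prime and gcd(a,p)=1, then a^(p-1) ≡ 1 (mod p)
p = 11 is prime, gcd(8,11) = 1
Reduce exponent: 118 mod 10 = 8
So 8^118 ≡ 8^8 (mod 11)
8^8 mod 11 = 5

8^118 ≡ 5 (mod 11)


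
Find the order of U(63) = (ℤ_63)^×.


U(n) is the group of units mod n; |U(n)| = φ(n)
|U(63)| = φ(63) = 36

|U(63) = (ℤ_63)^×| = 36


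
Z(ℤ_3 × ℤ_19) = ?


Z(G) = {g ∈ G | gx = xg for all x ∈ G}
Direct product of abelian groups is abelian, so Z(G) = G

Z(ℤ_3 × ℤ_19) = ℤ_3 × ℤ_19


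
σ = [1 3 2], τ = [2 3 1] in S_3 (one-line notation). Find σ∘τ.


σ∘τ: apply τ first, then σ
1 →τ 2 →σ 3
2 →τ 3 →σ 2
3 →τ 1 →σ 1

σ∘τ = [3 2 1]


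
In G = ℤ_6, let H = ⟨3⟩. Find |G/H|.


|⟨3⟩| = n / gcd(3, 6) = 6 / 3 = 2
H is normal (ℤ_6 is abelian).
|G/H| = |G| / |H| = 6 / 2 = 3

|G/H| = 3


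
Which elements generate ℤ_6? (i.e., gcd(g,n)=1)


g generates ℤ_n iff gcd(g,n) = 1
Checking each g ∈ {1,...,5}:
gcd(1,6) = 1
gcd(2,6) = 2
gcd(3,6) = 3
gcd(4,6) = 2
gcd(5,6) = 1
Generators: {1, 5}
Number of generators = φ(6) = 2

Generators of ℤ_6 = {1, 5}


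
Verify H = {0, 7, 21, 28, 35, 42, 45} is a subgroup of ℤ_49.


Subgroup test for H = {0, 7, 21, 28, 35, 42, 45} in (ℤ_49, +):
(1) 0 ∈ H? Yes
(2) Closure: for all a,b ∈ H, (a+b) mod 49 ∈ H? No  [counterexample: 7 + 7 = 14 ∉ H]
(3) Inverses: for all a ∈ H, -a mod 49 ∈ H? No

No, H is not a subgroup of ℤ_49


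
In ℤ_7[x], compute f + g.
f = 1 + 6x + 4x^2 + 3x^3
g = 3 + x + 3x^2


Add coefficients mod 7:
x^0: 1 + 3 = 4 (mod 7)
x^1: 6 + 1 = 0 (mod 7)
x^2: 4 + 3 = 0 (mod 7)
x^3: 3 + 0 = 3 (mod 7)
Result: 4 + 3x^3

f + g = 4 + 3x^3


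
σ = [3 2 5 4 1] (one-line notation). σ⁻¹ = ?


To find σ⁻¹, swap domain and range:
σ(1) = 3 → σ⁻¹(3) = 1
σ(2) = 2 → σ⁻¹(2) = 2
σ(3) = 5 → σ⁻¹(5) = 3
σ(4) = 4 → σ⁻¹(4) = 4
σ(5) = 1 → σ⁻¹(1) = 5

σ⁻¹ = [5 2 1 4 3]


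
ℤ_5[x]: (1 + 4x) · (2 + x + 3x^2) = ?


Expand and collect like terms; reduce coefficients mod 5:
x^0: 1·2 = 2 ≡ 2 (mod 5)
x^1: 1·1 + 4·2 = 9 ≡ 4 (mod 5)
x^2: 1·3 + 4·1 = 7 ≡ 2 (mod 5)
x^3: 4·3 = 12 ≡ 2 (mod 5)
Result: 2 + 4x + 2x^2 + 2x^3

f · g = 2 + 4x + 2x^2 + 2x^3


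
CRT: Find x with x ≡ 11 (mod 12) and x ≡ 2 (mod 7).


m₁ = 12, m₂ = 7, gcd = 1, so CRT applies. M = m₁·m₂ = 84
Let M₁ = M/m₁ = 7, M₂ = M/m₂ = 12
Find y₁ ≡ M₁⁻¹ (mod m₁): 7⁻¹ ≡ 7 (mod 12)
Find y₂ ≡ M₂⁻¹ (mod m₂): 12⁻¹ ≡ 3 (mod 7)
x = a₁·M₁·y₁ + a₂·M₂·y₂ = 11·7·7 + 2·12·3 = 611
Reduce mod 84: x ≡ 23
Check: 23 mod 12 = 11 ✓, 23 mod 7 = 2 ✓

x ≡ 23 (mod 84)


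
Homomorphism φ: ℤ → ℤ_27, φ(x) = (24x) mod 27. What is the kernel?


Kernel = preimage of identity
ker(φ) = {x ∈ ℤ : 24x ≡ 0 (mod 27)}. gcd(24,27) = 3, so 24x ≡ 0 (mod 27) ⟺ x ≡ 0 (mod 27/3 = 9). Hence ker(φ) = 9ℤ

ker(φ) = 9ℤ


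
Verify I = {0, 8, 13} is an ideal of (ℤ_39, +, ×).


Check ideal conditions for I = {0, 8, 13} in ℤ_39:
(1) I is an additive subgroup? No
(2) For r ∈ ℤ_39 and a ∈ I: r·a ∈ I? No  [counterexample: r=2, a=8, r·a mod 39 = 16 ∉ I]

No, I is not an ideal of ℤ_39


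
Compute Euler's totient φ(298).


Factor n: 298 = 2 × 149
φ(n) = n · ∏(1 - 1/p) over distinct primes p | n
φ(298) = 298 · (1 - 1/2) · (1 - 1/149) = 148

φ(298) = 148


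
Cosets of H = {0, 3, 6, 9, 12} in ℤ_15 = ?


H = {0, 3, 6, 9, 12}, |H| = 5
Number of cosets = |G|/|H| = 15/5 = 3
0 + H = {0, 3, 6, 9, 12}
1 + H = {1, 4, 7, 10, 13}
2 + H = {2, 5, 8, 11, 14}

Cosets: 0+H={0,3,6,9,12}; 1+H={1,4,7,10,13}; 2+H={2,5,8,11,14}


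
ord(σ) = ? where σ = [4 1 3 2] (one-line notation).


Cycle decomposition: (1 4 2)
Cycle lengths: 3
Order = lcm(3) = 3

ord(σ) = 3


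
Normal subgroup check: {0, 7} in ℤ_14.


H = {0, 7} in ℤ_14
ℤ_14 is abelian; every subgroup of an abelian group is normal

Yes, normal subgroup


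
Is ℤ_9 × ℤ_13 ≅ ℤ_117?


Comparing ℤ_9 × ℤ_13 and ℤ_117:
gcd(9,13) = 1, so ℤ_9 × ℤ_13 ≅ ℤ_117 (CRT)

Yes, ℤ_9 × ℤ_13 ≅ ℤ_117


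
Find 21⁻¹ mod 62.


Use the extended Euclidean algorithm to write 1 = 21·s + 62·t; then s mod 62 is the inverse.
Euclidean algorithm:
  21 = 0·62 + 21
  62 = 2·21 + 20
  21 = 1·20 + 1
  20 = 20·1 + 0
gcd(21,62) = 1
Back-substitution gives: 21·(3) + 62·(-1) = 1
So 21⁻¹ ≡ 3 ≡ 3 (mod 62)
Check: 21 × 3 = 63 ≡ 1 (mod 62) ✓

21⁻¹ ≡ 3 (mod 62)


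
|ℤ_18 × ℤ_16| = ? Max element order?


|ℤ_18 × ℤ_16| = 18 × 16 = 288
Max element order = lcm(18,16) = 144
Cyclic? No (gcd=2)

|ℤ_18×ℤ_16| = 288, max element order = 144


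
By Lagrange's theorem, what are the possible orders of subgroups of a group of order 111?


Lagrange's theorem: |H| divides |G|
|G| = 111
Divisors of 111: 1, 3, 37, 111

Possible subgroup orders: {1, 3, 37, 111}


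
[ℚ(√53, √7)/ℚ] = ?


[ℚ(√53,√7):ℚ] = [ℚ(√53,√7):ℚ(√53)]·[ℚ(√53):ℚ] = 2·2 = 4

[ℚ(√53, √7)/ℚ] = 4


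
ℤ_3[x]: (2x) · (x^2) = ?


Expand and collect like terms; reduce coefficients mod 3:
x^0: 0·0 = 0 ≡ 0 (mod 3)
x^1: 0·0 + 2·0 = 0 ≡ 0 (mod 3)
x^2: 0·1 + 2·0 = 0 ≡ 0 (mod 3)
x^3: 2·1 = 2 ≡ 2 (mod 3)
Result: 2x^3

f · g = 2x^3


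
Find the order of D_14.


|D_n| = 2n (n rotations and n reflections)
|D_14| = 2×14 = 28

|D_14| = 28


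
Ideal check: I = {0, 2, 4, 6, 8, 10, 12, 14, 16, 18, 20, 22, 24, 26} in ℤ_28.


Check ideal conditions for I = {0, 2, 4, 6, 8, 10, 12, 14, 16, 18, 20, 22, 24, 26} in ℤ_28:
(1) I is an additive subgroup? Yes
(2) For r ∈ ℤ_28 and a ∈ I: r·a ∈ I? Yes

Yes, I is an ideal of ℤ_28


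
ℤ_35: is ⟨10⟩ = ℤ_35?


g generates ℤ_n iff gcd(g, n) = 1
gcd(10, 35) = 5
Since gcd = 5 ≠ 1, ⟨10⟩ has order 7 < 35, so 10 is not a generator.

No, 10 does not generate ℤ_35


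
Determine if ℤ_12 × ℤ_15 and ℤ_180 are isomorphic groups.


Comparing ℤ_12 × ℤ_15 and ℤ_180:
gcd(12,15) = 3 ≠ 1. Max element order in ℤ_12×ℤ_15 is lcm(12,15) = 60 < 180, so it has no element of order 180

No, ℤ_12 × ℤ_15 ≇ ℤ_180


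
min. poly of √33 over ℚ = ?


√33 satisfies x² - 33 = 0, irreducible over ℚ since 33 is squarefree

Minimal polynomial: x² - 33


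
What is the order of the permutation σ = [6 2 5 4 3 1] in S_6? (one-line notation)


Cycle decomposition: (1 6) (3 5)
Cycle lengths: 2, 2
Order = lcm(2, 2) = 2

ord(σ) = 2


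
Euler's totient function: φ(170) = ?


Factor n: 170 = 2 × 5 × 17
φ(n) = n · ∏(1 - 1/p) over distinct primes p | n
φ(170) = 170 · (1 - 1/2) · (1 - 1/5) · (1 - 1/17) = 64

φ(170) = 64


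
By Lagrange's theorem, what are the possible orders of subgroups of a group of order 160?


Lagrange's theorem: |H| divides |G|
|G| = 160
Divisors of 160: 1, 2, 4, 5, 8, 10, 16, 20, 32, 40, 80, 160

Possible subgroup orders: {1, 2, 4, 5, 8, 10, 16, 20, 32, 40, 80, 160}


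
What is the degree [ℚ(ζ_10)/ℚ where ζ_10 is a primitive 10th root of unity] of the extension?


[ℚ(ζ_n):ℚ] = deg Φ_n(x) = φ(n). Here φ(10) = 4

[ℚ(ζ_10)/ℚ where ζ_10 is a primitive 10th root of unity] = 4


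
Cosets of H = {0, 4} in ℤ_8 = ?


H = {0, 4}, |H| = 2
Number of cosets = |G|/|H| = 8/2 = 4
0 + H = {0, 4}
1 + H = {1, 5}
2 + H = {2, 6}
3 + H = {3, 7}

Cosets: 0+H={0,4}; 1+H={1,5}; 2+H={2,6}; 3+H={3,7}


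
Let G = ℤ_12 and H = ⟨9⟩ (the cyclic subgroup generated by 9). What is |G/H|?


|⟨9⟩| = n / gcd(9, 12) = 12 / 3 = 4
H is normal (ℤ_12 is abelian).
|G/H| = |G| / |H| = 12 / 4 = 3

|G/H| = 3


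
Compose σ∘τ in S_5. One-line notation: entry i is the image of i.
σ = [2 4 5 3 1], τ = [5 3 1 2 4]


σ∘τ: apply τ first, then σ
1 →τ 5 →σ 1
2 →τ 3 →σ 5
3 →τ 1 →σ 2
4 →τ 2 →σ 4
5 →τ 4 →σ 3

σ∘τ = [1 5 2 4 3]


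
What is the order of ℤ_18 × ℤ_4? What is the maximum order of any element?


|ℤ_18 × ℤ_4| = 18 × 4 = 72
Max element order = lcm(18,4) = 36
Cyclic? No (gcd=2)

|ℤ_18×ℤ_4| = 72, max element order = 36


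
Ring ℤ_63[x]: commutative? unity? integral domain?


ℤ_63 has zero divisors (3·21 ≡ 0), and these lift to constant zero divisors in ℤ_63[x]; so not an integral domain
Commutative: Yes
Integral domain: No
Has unity: Yes

ℤ_63[x]: Commutative=Yes, Unity=Yes


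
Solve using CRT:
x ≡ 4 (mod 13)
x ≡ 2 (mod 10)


m₁ = 13, m₂ = 10, gcd = 1, so CRT applies. M = m₁·m₂ = 130
Let M₁ = M/m₁ = 10, M₂ = M/m₂ = 13
Find y₁ ≡ M₁⁻¹ (mod m₁): 10⁻¹ ≡ 4 (mod 13)
Find y₂ ≡ M₂⁻¹ (mod m₂): 13⁻¹ ≡ 7 (mod 10)
x = a₁·M₁·y₁ + a₂·M₂·y₂ = 4·10·4 + 2·13·7 = 342
Reduce mod 130: x ≡ 82
Check: 82 mod 13 = 4 ✓, 82 mod 10 = 2 ✓

x ≡ 82 (mod 130)


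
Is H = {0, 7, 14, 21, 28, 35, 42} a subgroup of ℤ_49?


Subgroup test for H = {0, 7, 14, 21, 28, 35, 42} in (ℤ_49, +):
(1) 0 ∈ H? Yes
(2) Closure: for all a,b ∈ H, (a+b) mod 49 ∈ H? Yes
(3) Inverses: for all a ∈ H, -a mod 49 ∈ H? Yes

Yes, H is a subgroup of ℤ_49


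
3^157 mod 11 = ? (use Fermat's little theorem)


Fermat's little theorem: if p is prime and gcd(a,p)=1, then a^(p-1) ≡ 1 (mod p)
p = 11 is prime, gcd(3,11) = 1
Reduce exponent: 157 mod 10 = 7
So 3^157 ≡ 3^7 (mod 11)
3^7 mod 11 = 9

3^157 ≡ 9 (mod 11)


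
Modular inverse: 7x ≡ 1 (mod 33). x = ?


Use the extended Euclidean algorithm to write 1 = 7·s + 33·t; then s mod 33 is the inverse.
Euclidean algorithm:
  7 = 0·33 + 7
  33 = 4·7 + 5
  7 = 1·5 + 2
  5 = 2·2 + 1
  2 = 2·1 + 0
gcd(7,33) = 1
Back-substitution gives: 7·(-14) + 33·(3) = 1
So 7⁻¹ ≡ -14 ≡ 19 (mod 33)
Check: 7 × 19 = 133 ≡ 1 (mod 33) ✓

7⁻¹ ≡ 19 (mod 33)


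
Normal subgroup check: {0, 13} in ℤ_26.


H = {0, 13} in ℤ_26
ℤ_26 is abelian; every subgroup of an abelian group is normal

Yes, normal subgroup


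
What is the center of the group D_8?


Z(G) = {g ∈ G | gx = xg for all x ∈ G}
For even n, Z(D_n) = {e, r^(n/2)}: the 180° rotation r^4 commutes with every reflection and rotation

Z(D_8) = {e, r^4}


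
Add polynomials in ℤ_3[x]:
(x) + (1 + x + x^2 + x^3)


Add coefficients mod 3:
x^0: 0 + 1 = 1 (mod 3)
x^1: 1 + 1 = 2 (mod 3)
x^2: 0 + 1 = 1 (mod 3)
x^3: 0 + 1 = 1 (mod 3)
Result: 1 + 2x + x^2 + x^3

f + g = 1 + 2x + x^2 + x^3


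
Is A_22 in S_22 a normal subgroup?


H = A_22 in S_22
A_22 has index 2 in S_22, and every subgroup of index 2 is normal

Yes, normal subgroup


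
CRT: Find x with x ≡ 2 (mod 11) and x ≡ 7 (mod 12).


m₁ = 11, m₂ = 12, gcd = 1, so CRT applies. M = m₁·m₂ = 132
Let M₁ = M/m₁ = 12, M₂ = M/m₂ = 11
Find y₁ ≡ M₁⁻¹ (mod m₁): 12⁻¹ ≡ 1 (mod 11)
Find y₂ ≡ M₂⁻¹ (mod m₂): 11⁻¹ ≡ 11 (mod 12)
x = a₁·M₁·y₁ + a₂·M₂·y₂ = 2·12·1 + 7·11·11 = 871
Reduce mod 132: x ≡ 79
Check: 79 mod 11 = 2 ✓, 79 mod 12 = 7 ✓

x ≡ 79 (mod 132)


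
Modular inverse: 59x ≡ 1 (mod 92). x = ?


Use the extended Euclidean algorithm to write 1 = 59·s + 92·t; then s mod 92 is the inverse.
Euclidean algorithm:
  59 = 0·92 + 59
  92 = 1·59 + 33
  59 = 1·33 + 26
  33 = 1·26 + 7
  26 = 3·7 + 5
  7 = 1·5 + 2
  5 = 2·2 + 1
  2 = 2·1 + 0
gcd(59,92) = 1
Back-substitution gives: 59·(39) + 92·(-25) = 1
So 59⁻¹ ≡ 39 ≡ 39 (mod 92)
Check: 59 × 39 = 2301 ≡ 1 (mod 92) ✓

59⁻¹ ≡ 39 (mod 92)


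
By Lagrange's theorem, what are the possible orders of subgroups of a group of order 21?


Lagrange's theorem: |H| divides |G|
|G| = 21
Divisors of 21: 1, 3, 7, 21

Possible subgroup orders: {1, 3, 7, 21}


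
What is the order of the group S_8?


|S_n| = n! (number of permutations of n symbols)
|S_8| = 8! = 40320

|S_8| = 40320


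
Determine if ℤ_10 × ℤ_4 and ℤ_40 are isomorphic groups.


Comparing ℤ_10 × ℤ_4 and ℤ_40:
gcd(10,4) = 2 ≠ 1. Max element order in ℤ_10×ℤ_4 is lcm(10,4) = 20 < 40, so it has no element of order 40

No, ℤ_10 × ℤ_4 ≇ ℤ_40


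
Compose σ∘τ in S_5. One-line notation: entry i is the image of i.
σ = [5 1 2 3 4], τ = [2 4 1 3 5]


σ∘τ: apply τ first, then σ
1 →τ 2 →σ 1
2 →τ 4 →σ 3
3 →τ 1 →σ 5
4 →τ 3 →σ 2
5 →τ 5 →σ 4

σ∘τ = [1 3 5 2 4]


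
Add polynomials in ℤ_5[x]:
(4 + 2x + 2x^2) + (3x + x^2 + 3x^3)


Add coefficients mod 5:
x^0: 4 + 0 = 4 (mod 5)
x^1: 2 + 3 = 0 (mod 5)
x^2: 2 + 1 = 3 (mod 5)
x^3: 0 + 3 = 3 (mod 5)
Result: 4 + 3x^2 + 3x^3

f + g = 4 + 3x^2 + 3x^3


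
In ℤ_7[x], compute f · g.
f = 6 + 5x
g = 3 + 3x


Expand and collect like terms; reduce coefficients mod 7:
x^0: 6·3 = 18 ≡ 4 (mod 7)
x^1: 6·3 + 5·3 = 33 ≡ 5 (mod 7)
x^2: 5·3 = 15 ≡ 1 (mod 7)
Result: 4 + 5x + x^2

f · g = 4 + 5x + x^2


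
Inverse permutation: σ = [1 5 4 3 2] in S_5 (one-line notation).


To find σ⁻¹, swap domain and range:
σ(1) = 1 → σ⁻¹(1) = 1
σ(2) = 5 → σ⁻¹(5) = 2
σ(3) = 4 → σ⁻¹(4) = 3
σ(4) = 3 → σ⁻¹(3) = 4
σ(5) = 2 → σ⁻¹(2) = 5

σ⁻¹ = [1 5 4 3 2]


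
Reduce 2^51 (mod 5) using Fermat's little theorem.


Fermat's little theorem: if p is prime and gcd(a,p)=1, then a^(p-1) ≡ 1 (mod p)
p = 5 is prime, gcd(2,5) = 1
Reduce exponent: 51 mod 4 = 3
So 2^51 ≡ 2^3 (mod 5)
2^3 mod 5 = 3

2^51 ≡ 3 (mod 5)


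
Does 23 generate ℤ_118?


g generates ℤ_n iff gcd(g, n) = 1
gcd(23, 118) = 1
Since gcd = 1, 23 is a generator.

Yes, 23 generates ℤ_118


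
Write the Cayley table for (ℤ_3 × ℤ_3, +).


Elements: {(0,0), (0,1), (0,2), (1,0), (1,1), (1,2), (2,0), (2,1), (2,2)}
Operation: componentwise addition mod (3, 3)
Entry (a, b) = ((a₁+b₁) mod 3, (a₂+b₂) mod 3)

Cayley table:
      | (0,0) | (0,1) | (0,2) | (1,0) | (1,1) | (1,2) | (2,0) | (2,1) | (2,2)
(0,0) | (0,0) | (0,1) | (0,2) | (1,0) | (1,1) | (1,2) | (2,0) | (2,1) | (2,2)
(0,1) | (0,1) | (0,2) | (0,0) | (1,1) | (1,2) | (1,0) | (2,1) | (2,2) | (2,0)
(0,2) | (0,2) | (0,0) | (0,1) | (1,2) | (1,0) | (1,1) | (2,2) | (2,0) | (2,1)
(1,0) | (1,0) | (1,1) | (1,2) | (2,0) | (2,1) | (2,2) | (0,0) | (0,1) | (0,2)
(1,1) | (1,1) | (1,2) | (1,0) | (2,1) | (2,2) | (2,0) | (0,1) | (0,2) | (0,0)
(1,2) | (1,2) | (1,0) | (1,1) | (2,2) | (2,0) | (2,1) | (0,2) | (0,0) | (0,1)
(2,0) | (2,0) | (2,1) | (2,2) | (0,0) | (0,1) | (0,2) | (1,0) | (1,1) | (1,2)
(2,1) | (2,1) | (2,2) | (2,0) | (0,1) | (0,2) | (0,0) | (1,1) | (1,2) | (1,0)
(2,2) | (2,2) | (2,0) | (2,1) | (0,2) | (0,0) | (0,1) | (1,2) | (1,0) | (1,1)


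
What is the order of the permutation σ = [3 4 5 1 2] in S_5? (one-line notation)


Cycle decomposition: (1 3 5 2 4)
Cycle lengths: 5
Order = lcm(5) = 5

ord(σ) = 5


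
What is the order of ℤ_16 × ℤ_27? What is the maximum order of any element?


|ℤ_16 × ℤ_27| = 16 × 27 = 432
Max element order = lcm(16,27) = 432
Cyclic? Yes (gcd=1)

|ℤ_16×ℤ_27| = 432, max element order = 432


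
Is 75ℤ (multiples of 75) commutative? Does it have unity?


75ℤ is a commutative ring under +,× but has no multiplicative identity (1 ∉ 75ℤ); it has no zero divisors, but without unity it is not an integral domain
Commutative: Yes
Integral domain: No
Has unity: No

75ℤ (multiples of 75): Commutative=Yes, Unity=No


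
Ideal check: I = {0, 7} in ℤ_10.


Check ideal conditions for I = {0, 7} in ℤ_10:
(1) I is an additive subgroup? No
(2) For r ∈ ℤ_10 and a ∈ I: r·a ∈ I? No  [counterexample: r=2, a=7, r·a mod 10 = 4 ∉ I]

No, I is not an ideal of ℤ_10


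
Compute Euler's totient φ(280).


Factor n: 280 = 2^3 × 5 × 7
φ(n) = n · ∏(1 - 1/p) over distinct primes p | n
φ(280) = 280 · (1 - 1/2) · (1 - 1/5) · (1 - 1/7) = 96

φ(280) = 96


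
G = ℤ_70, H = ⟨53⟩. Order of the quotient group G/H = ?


|⟨53⟩| = n / gcd(53, 70) = 70 / 1 = 70
H is normal (ℤ_70 is abelian).
|G/H| = |G| / |H| = 70 / 70 = 1

|G/H| = 1


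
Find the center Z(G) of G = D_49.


Z(G) = {g ∈ G | gx = xg for all x ∈ G}
For odd n, Z(D_n) = {e}: no nontrivial rotation commutes with all reflections

Z(D_49) = {e}


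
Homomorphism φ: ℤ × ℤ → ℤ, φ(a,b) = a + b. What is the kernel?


Kernel = preimage of identity
ker(φ) = {(a,b) ∈ ℤ² | a+b = 0} = {(a,-a) | a ∈ ℤ}

ker(φ) = {(a,-a) | a ∈ ℤ}


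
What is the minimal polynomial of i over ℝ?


i satisfies x² + 1 = 0, irreducible over ℝ

Minimal polynomial: x² + 1


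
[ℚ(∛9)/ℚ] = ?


∛9 has minimal polynomial x³ - 9 (irreducible over ℚ since 9 is not a perfect cube)

[ℚ(∛9)/ℚ] = 3


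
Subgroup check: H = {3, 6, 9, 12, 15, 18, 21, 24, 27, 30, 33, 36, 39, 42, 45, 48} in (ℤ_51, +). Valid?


Subgroup test for H = {3, 6, 9, 12, 15, 18, 21, 24, 27, 30, 33, 36, 39, 42, 45, 48} in (ℤ_51, +):
(1) 0 ∈ H? No
(2) Closure: for all a,b ∈ H, (a+b) mod 51 ∈ H? No  [counterexample: 3 + 48 = 0 ∉ H]
(3) Inverses: for all a ∈ H, -a mod 51 ∈ H? Yes

No, H is not a subgroup of ℤ_51


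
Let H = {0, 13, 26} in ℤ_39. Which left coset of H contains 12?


12 + H = {12 + h (mod 39) : h ∈ H}
12+0=12, 12+13=25, 12+26=38

12 + H = {12, 25, 38}


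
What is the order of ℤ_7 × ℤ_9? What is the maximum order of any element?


|ℤ_7 × ℤ_9| = 7 × 9 = 63
Max element order = lcm(7,9) = 63
Cyclic? Yes (gcd=1)

|ℤ_7×ℤ_9| = 63, max element order = 63


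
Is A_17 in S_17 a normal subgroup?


H = A_17 in S_17
A_17 has index 2 in S_17, and every subgroup of index 2 is normal

Yes, normal subgroup


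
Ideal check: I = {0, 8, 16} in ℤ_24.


Check ideal conditions for I = {0, 8, 16} in ℤ_24:
(1) I is an additive subgroup? Yes
(2) For r ∈ ℤ_24 and a ∈ I: r·a ∈ I? Yes

Yes, I is an ideal of ℤ_24


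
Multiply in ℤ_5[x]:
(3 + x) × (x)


Expand and collect like terms; reduce coefficients mod 5:
x^0: 3·0 = 0 ≡ 0 (mod 5)
x^1: 3·1 + 1·0 = 3 ≡ 3 (mod 5)
x^2: 1·1 = 1 ≡ 1 (mod 5)
Result: 3x + x^2

f · g = 3x + x^2


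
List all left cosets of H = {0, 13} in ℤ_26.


H = {0, 13}, |H| = 2
Number of cosets = |G|/|H| = 26/2 = 13
0 + H = {0, 13}
1 + H = {1, 14}
2 + H = {2, 15}
3 + H = {3, 16}
4 + H = {4, 17}
5 + H = {5, 18}
6 + H = {6, 19}
7 + H = {7, 20}
8 + H = {8, 21}
9 + H = {9, 22}
10 + H = {10, 23}
11 + H = {11, 24}
12 + H = {12, 25}

Cosets: 0+H={0,13}; 1+H={1,14}; 2+H={2,15}; 3+H={3,16}; 4+H={4,17}; 5+H={5,18}; 6+H={6,19}; 7+H={7,20}; 8+H={8,21}; 9+H={9,22}; 10+H={10,23}; 11+H={11,24}; 12+H={12,25}


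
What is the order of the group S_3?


|S_n| = n! (number of permutations of n symbols)
|S_3| = 3! = 6

|S_3| = 6


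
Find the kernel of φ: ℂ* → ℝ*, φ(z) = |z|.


Kernel = preimage of identity
ker(φ) = {z ∈ ℂ* | |z| = 1} = unit circle S¹

ker(φ) = S¹ (unit circle)


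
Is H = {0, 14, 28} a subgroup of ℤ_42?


Subgroup test for H = {0, 14, 28} in (ℤ_42, +):
(1) 0 ∈ H? Yes
(2) Closure: for all a,b ∈ H, (a+b) mod 42 ∈ H? Yes
(3) Inverses: for all a ∈ H, -a mod 42 ∈ H? Yes

Yes, H is a subgroup of ℤ_42


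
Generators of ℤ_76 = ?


g generates ℤ_n iff gcd(g,n) = 1
Prime factors of 76: 2, 19
Generators are g ∈ {1,...,75} not divisible by any of these primes.
Generators: {1, 3, 5, 7, 9, 11, 13, 15, 17, 21, 23, 25, 27, 29, 31, 33, 35, 37, 39, 41, 43, 45, 47, 49, 51, 53, 55, 59, 61, 63, 65, 67, 69, 71, 73, 75}
Number of generators = φ(76) = 36

Generators of ℤ_76 = {1, 3, 5, 7, 9, 11, 13, 15, 17, 21, 23, 25, 27, 29, 31, 33, 35, 37, 39, 41, 43, 45, 47, 49, 51, 53, 55, 59, 61, 63, 65, 67, 69, 71, 73, 75}


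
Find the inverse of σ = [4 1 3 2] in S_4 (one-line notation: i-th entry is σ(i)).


To find σ⁻¹, swap domain and range:
σ(1) = 4 → σ⁻¹(4) = 1
σ(2) = 1 → σ⁻¹(1) = 2
σ(3) = 3 → σ⁻¹(3) = 3
σ(4) = 2 → σ⁻¹(2) = 4

σ⁻¹ = [2 4 3 1]


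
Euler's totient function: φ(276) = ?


Factor n: 276 = 2^2 × 3 × 23
φ(n) = n · ∏(1 - 1/p) over distinct primes p | n
φ(276) = 276 · (1 - 1/2) · (1 - 1/3) · (1 - 1/23) = 88

φ(276) = 88


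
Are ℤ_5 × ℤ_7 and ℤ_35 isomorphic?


Comparing ℤ_5 × ℤ_7 and ℤ_35:
gcd(5,7) = 1, so ℤ_5 × ℤ_7 ≅ ℤ_35 (CRT)

Yes, ℤ_5 × ℤ_7 ≅ ℤ_35


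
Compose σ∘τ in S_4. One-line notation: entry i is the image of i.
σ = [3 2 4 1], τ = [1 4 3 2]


σ∘τ: apply τ first, then σ
1 →τ 1 →σ 3
2 →τ 4 →σ 1
3 →τ 3 →σ 4
4 →τ 2 →σ 2

σ∘τ = [3 1 4 2]


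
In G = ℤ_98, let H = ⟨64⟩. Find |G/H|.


|⟨64⟩| = n / gcd(64, 98) = 98 / 2 = 49
H is normal (ℤ_98 is abelian).
|G/H| = |G| / |H| = 98 / 49 = 2

|G/H| = 2


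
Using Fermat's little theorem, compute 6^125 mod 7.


Fermat's little theorem: if p is prime and gcd(a,p)=1, then a^(p-1) ≡ 1 (mod p)
p = 7 is prime, gcd(6,7) = 1
Reduce exponent: 125 mod 6 = 5
So 6^125 ≡ 6^5 (mod 7)
6^5 mod 7 = 6

6^125 ≡ 6 (mod 7)


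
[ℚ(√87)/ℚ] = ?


√87 has minimal polynomial x² - 87 (irreducible over ℚ since 87 is squarefree)

[ℚ(√87)/ℚ] = 2


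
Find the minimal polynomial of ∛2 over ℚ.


∛2 satisfies x³ - 2 = 0, irreducible over ℚ (no rational root; 2 is not a perfect cube)

Minimal polynomial: x³ - 2


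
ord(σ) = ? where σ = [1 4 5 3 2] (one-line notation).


Cycle decomposition: (2 4 3 5)
Cycle lengths: 4
Order = lcm(4) = 4

ord(σ) = 4


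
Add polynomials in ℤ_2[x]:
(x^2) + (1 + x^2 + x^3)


Add coefficients mod 2:
x^0: 0 + 1 = 1 (mod 2)
x^1: 0 + 0 = 0 (mod 2)
x^2: 1 + 1 = 0 (mod 2)
x^3: 0 + 1 = 1 (mod 2)
Result: 1 + x^3

f + g = 1 + x^3


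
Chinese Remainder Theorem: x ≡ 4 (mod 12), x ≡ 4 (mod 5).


m₁ = 12, m₂ = 5, gcd = 1, so CRT applies. M = m₁·m₂ = 60
Let M₁ = M/m₁ = 5, M₂ = M/m₂ = 12
Find y₁ ≡ M₁⁻¹ (mod m₁): 5⁻¹ ≡ 5 (mod 12)
Find y₂ ≡ M₂⁻¹ (mod m₂): 12⁻¹ ≡ 3 (mod 5)
x = a₁·M₁·y₁ + a₂·M₂·y₂ = 4·5·5 + 4·12·3 = 244
Reduce mod 60: x ≡ 4
Check: 4 mod 12 = 4 ✓, 4 mod 5 = 4 ✓

x ≡ 4 (mod 60)


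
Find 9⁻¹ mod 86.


Use the extended Euclidean algorithm to write 1 = 9·s + 86·t; then s mod 86 is the inverse.
Euclidean algorithm:
  9 = 0·86 + 9
  86 = 9·9 + 5
  9 = 1·5 + 4
  5 = 1·4 + 1
  4 = 4·1 + 0
gcd(9,86) = 1
Back-substitution gives: 9·(-19) + 86·(2) = 1
So 9⁻¹ ≡ -19 ≡ 67 (mod 86)
Check: 9 × 67 = 603 ≡ 1 (mod 86) ✓

9⁻¹ ≡ 67 (mod 86)


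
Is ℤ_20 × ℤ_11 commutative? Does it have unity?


Direct product ring; commutative with unity (1,1); but (1,0)·(0,1) = (0,0) gives zero divisors, so not an integral domain
Commutative: Yes
Integral domain: No
Has unity: Yes

ℤ_20 × ℤ_11: Commutative=Yes, Unity=Yes


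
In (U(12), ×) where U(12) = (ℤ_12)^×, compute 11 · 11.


Operation: multiplication mod 12
11 · 11 = (a × b) mod 12 with a = 11, b = 11

11 · 11 = 1


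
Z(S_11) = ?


Z(G) = {g ∈ G | gx = xg for all x ∈ G}
S_n is non-abelian for n ≥ 3; Z(S_11) is trivial

Z(S_11) = {e}


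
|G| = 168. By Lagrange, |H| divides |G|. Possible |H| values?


Lagrange's theorem: |H| divides |G|
|G| = 168
Divisors of 168: 1, 2, 3, 4, 6, 7, 8, 12, 14, 21, 24, 28, 42, 56, 84, 168

Possible subgroup orders: {1, 2, 3, 4, 6, 7, 8, 12, 14, 21, 24, 28, 42, 56, 84, 168}


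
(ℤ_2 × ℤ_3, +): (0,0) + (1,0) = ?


Operation: componentwise addition mod (2, 3)
(0,0) + (1,0) = ((a₁+b₁) mod 2, (a₂+b₂) mod 3) with a = (0,0), b = (1,0)

(0,0) + (1,0) = (1,0)


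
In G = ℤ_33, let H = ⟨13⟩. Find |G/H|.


|⟨13⟩| = n / gcd(13, 33) = 33 / 1 = 33
H is normal (ℤ_33 is abelian).
|G/H| = |G| / |H| = 33 / 33 = 1

|G/H| = 1


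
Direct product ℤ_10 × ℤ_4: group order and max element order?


|ℤ_10 × ℤ_4| = 10 × 4 = 40
Max element order = lcm(10,4) = 20
Cyclic? No (gcd=2)

|ℤ_10×ℤ_4| = 40, max element order = 20


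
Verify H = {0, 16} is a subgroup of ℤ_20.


Subgroup test for H = {0, 16} in (ℤ_20, +):
(1) 0 ∈ H? Yes
(2) Closure: for all a,b ∈ H, (a+b) mod 20 ∈ H? No  [counterexample: 16 + 16 = 12 ∉ H]
(3) Inverses: for all a ∈ H, -a mod 20 ∈ H? No

No, H is not a subgroup of ℤ_20


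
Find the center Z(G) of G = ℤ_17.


Z(G) = {g ∈ G | gx = xg for all x ∈ G}
ℤ_17 is abelian, so Z(G) = G

Z(ℤ_17) = ℤ_17


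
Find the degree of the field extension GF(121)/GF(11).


GF(121) = GF(11^2), so the extension degree is 2

[GF(121)/GF(11)] = 2


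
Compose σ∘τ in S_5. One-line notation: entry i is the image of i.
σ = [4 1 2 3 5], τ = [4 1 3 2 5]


σ∘τ: apply τ first, then σ
1 →τ 4 →σ 3
2 →τ 1 →σ 4
3 →τ 3 →σ 2
4 →τ 2 →σ 1
5 →τ 5 →σ 5

σ∘τ = [3 4 2 1 5]


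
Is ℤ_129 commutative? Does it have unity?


ℤ_129 is a commutative ring with unity 1; 129 = 3×43 is composite, so 3·43 ≡ 0 gives zero divisors (not an integral domain)
Commutative: Yes
Integral domain: No
Has unity: Yes

ℤ_129: Commutative=Yes, Unity=Yes


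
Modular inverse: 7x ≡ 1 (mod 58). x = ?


Use the extended Euclidean algorithm to write 1 = 7·s + 58·t; then s mod 58 is the inverse.
Euclidean algorithm:
  7 = 0·58 + 7
  58 = 8·7 + 2
  7 = 3·2 + 1
  2 = 2·1 + 0
gcd(7,58) = 1
Back-substitution gives: 7·(25) + 58·(-3) = 1
So 7⁻¹ ≡ 25 ≡ 25 (mod 58)
Check: 7 × 25 = 175 ≡ 1 (mod 58) ✓

7⁻¹ ≡ 25 (mod 58)


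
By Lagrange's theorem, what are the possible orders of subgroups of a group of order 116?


Lagrange's theorem: |H| divides |G|
|G| = 116
Divisors of 116: 1, 2, 4, 29, 58, 116

Possible subgroup orders: {1, 2, 4, 29, 58, 116}


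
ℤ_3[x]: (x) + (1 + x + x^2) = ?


Add coefficients mod 3:
x^0: 0 + 1 = 1 (mod 3)
x^1: 1 + 1 = 2 (mod 3)
x^2: 0 + 1 = 1 (mod 3)
Result: 1 + 2x + x^2

f + g = 1 + 2x + x^2


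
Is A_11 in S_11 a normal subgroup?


H = A_11 in S_11
A_11 has index 2 in S_11, and every subgroup of index 2 is normal

Yes, normal subgroup


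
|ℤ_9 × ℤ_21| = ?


|A × B| = |A| · |B|
|ℤ_9 × ℤ_21| = 9 × 21 = 189

|ℤ_9 × ℤ_21| = 189


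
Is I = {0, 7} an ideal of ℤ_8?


Check ideal conditions for I = {0, 7} in ℤ_8:
(1) I is an additive subgroup? No
(2) For r ∈ ℤ_8 and a ∈ I: r·a ∈ I? No  [counterexample: r=2, a=7, r·a mod 8 = 6 ∉ I]

No, I is not an ideal of ℤ_8


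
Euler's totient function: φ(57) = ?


Factor n: 57 = 3 × 19
φ(n) = n · ∏(1 - 1/p) over distinct primes p | n
φ(57) = 57 · (1 - 1/3) · (1 - 1/19) = 36

φ(57) = 36


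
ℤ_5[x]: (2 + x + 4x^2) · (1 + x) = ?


Expand and collect like terms; reduce coefficients mod 5:
x^0: 2·1 = 2 ≡ 2 (mod 5)
x^1: 2·1 + 1·1 = 3 ≡ 3 (mod 5)
x^2: 1·1 + 4·1 = 5 ≡ 0 (mod 5)
x^3: 4·1 = 4 ≡ 4 (mod 5)
Result: 2 + 3x + 4x^3

f · g = 2 + 3x + 4x^3


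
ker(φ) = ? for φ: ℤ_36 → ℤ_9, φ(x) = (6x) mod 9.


Kernel = preimage of identity
ker(φ) = {x ∈ ℤ_36 : 6x ≡ 0 (mod 9)}. Since 9 | 36, φ is well-defined. The kernel is the cyclic subgroup ⟨3⟩ of ℤ_36 (order 12), i.e. {0, 3, 6, 9, 12, 15, 18, 21, 24, 27, 30, 33}

ker(φ) = {0, 3, 6, 9, 12, 15, 18, 21, 24, 27, 30, 33}


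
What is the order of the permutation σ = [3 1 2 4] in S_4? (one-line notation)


Cycle decomposition: (1 3 2)
Cycle lengths: 3
Order = lcm(3) = 3

ord(σ) = 3


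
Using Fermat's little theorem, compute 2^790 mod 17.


Fermat's little theorem: if p is prime and gcd(a,p)=1, then a^(p-1) ≡ 1 (mod p)
p = 17 is prime, gcd(2,17) = 1
Reduce exponent: 790 mod 16 = 6
So 2^790 ≡ 2^6 (mod 17)
2^6 mod 17 = 13

2^790 ≡ 13 (mod 17)


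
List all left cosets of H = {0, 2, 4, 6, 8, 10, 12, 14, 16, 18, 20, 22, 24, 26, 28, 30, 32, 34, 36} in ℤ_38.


H = {0, 2, 4, 6, 8, 10, 12, 14, 16, 18, 20, 22, 24, 26, 28, 30, 32, 34, 36}, |H| = 19
Number of cosets = |G|/|H| = 38/19 = 2
0 + H = {0, 2, 4, 6, 8, 10, 12, 14, 16, 18, 20, 22, 24, 26, 28, 30, 32, 34, 36}
1 + H = {1, 3, 5, 7, 9, 11, 13, 15, 17, 19, 21, 23, 25, 27, 29, 31, 33, 35, 37}

Cosets: 0+H={0,2,4,6,8,10,12,14,16,18,20,22,24,26,28,30,32,34,36}; 1+H={1,3,5,7,9,11,13,15,17,19,21,23,25,27,29,31,33,35,37}


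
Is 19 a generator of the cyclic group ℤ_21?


g generates ℤ_n iff gcd(g, n) = 1
gcd(19, 21) = 1
Since gcd = 1, 19 is a generator.

Yes, 19 generates ℤ_21


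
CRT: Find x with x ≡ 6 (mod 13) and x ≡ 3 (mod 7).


m₁ = 13, m₂ = 7, gcd = 1, so CRT applies. M = m₁·m₂ = 91
Let M₁ = M/m₁ = 7, M₂ = M/m₂ = 13
Find y₁ ≡ M₁⁻¹ (mod m₁): 7⁻¹ ≡ 2 (mod 13)
Find y₂ ≡ M₂⁻¹ (mod m₂): 13⁻¹ ≡ 6 (mod 7)
x = a₁·M₁·y₁ + a₂·M₂·y₂ = 6·7·2 + 3·13·6 = 318
Reduce mod 91: x ≡ 45
Check: 45 mod 13 = 6 ✓, 45 mod 7 = 3 ✓

x ≡ 45 (mod 91)


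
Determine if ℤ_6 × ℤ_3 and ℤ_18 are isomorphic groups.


Comparing ℤ_6 × ℤ_3 and ℤ_18:
gcd(6,3) = 3 ≠ 1. Max element order in ℤ_6×ℤ_3 is lcm(6,3) = 6 < 18, so it has no element of order 18

No, ℤ_6 × ℤ_3 ≇ ℤ_18


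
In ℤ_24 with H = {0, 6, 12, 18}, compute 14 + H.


14 + H = {14 + h (mod 24) : h ∈ H}
14+0=14, 14+6=20, 14+12=2, 14+18=8
14 + H = {2, 8, 14, 20} = 2 + H

14 + H = {2, 8, 14, 20}


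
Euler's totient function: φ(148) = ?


Factor n: 148 = 2^2 × 37
φ(n) = n · ∏(1 - 1/p) over distinct primes p | n
φ(148) = 148 · (1 - 1/2) · (1 - 1/37) = 72

φ(148) = 72


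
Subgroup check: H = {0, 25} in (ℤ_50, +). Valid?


Subgroup test for H = {0, 25} in (ℤ_50, +):
(1) 0 ∈ H? Yes
(2) Closure: for all a,b ∈ H, (a+b) mod 50 ∈ H? Yes
(3) Inverses: for all a ∈ H, -a mod 50 ∈ H? Yes

Yes, H is a subgroup of ℤ_50


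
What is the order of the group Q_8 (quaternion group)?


Q_8 = {±1, ±i, ±j, ±k}
|Q_8| = 8

|Q_8 (quaternion group)| = 8


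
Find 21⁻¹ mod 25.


Use the extended Euclidean algorithm to write 1 = 21·s + 25·t; then s mod 25 is the inverse.
Euclidean algorithm:
  21 = 0·25 + 21
  25 = 1·21 + 4
  21 = 5·4 + 1
  4 = 4·1 + 0
gcd(21,25) = 1
Back-substitution gives: 21·(6) + 25·(-5) = 1
So 21⁻¹ ≡ 6 ≡ 6 (mod 25)
Check: 21 × 6 = 126 ≡ 1 (mod 25) ✓

21⁻¹ ≡ 6 (mod 25)


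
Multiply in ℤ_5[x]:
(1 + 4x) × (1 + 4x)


Expand and collect like terms; reduce coefficients mod 5:
x^0: 1·1 = 1 ≡ 1 (mod 5)
x^1: 1·4 + 4·1 = 8 ≡ 3 (mod 5)
x^2: 4·4 = 16 ≡ 1 (mod 5)
Result: 1 + 3x + x^2

f · g = 1 + 3x + x^2


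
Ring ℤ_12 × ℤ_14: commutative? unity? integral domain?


Direct product ring; commutative with unity (1,1); but (1,0)·(0,1) = (0,0) gives zero divisors, so not an integral domain
Commutative: Yes
Integral domain: No
Has unity: Yes

ℤ_12 × ℤ_14: Commutative=Yes, Unity=Yes


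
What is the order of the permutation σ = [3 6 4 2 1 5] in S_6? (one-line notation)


Cycle decomposition: (1 3 4 2 6 5)
Cycle lengths: 6
Order = lcm(6) = 6

ord(σ) = 6


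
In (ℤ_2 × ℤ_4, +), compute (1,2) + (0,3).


Operation: componentwise addition mod (2, 4)
(1,2) + (0,3) = ((a₁+b₁) mod 2, (a₂+b₂) mod 4) with a = (1,2), b = (0,3)

(1,2) + (0,3) = (1,1)


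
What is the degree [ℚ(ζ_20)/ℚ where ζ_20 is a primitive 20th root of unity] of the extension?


[ℚ(ζ_n):ℚ] = deg Φ_n(x) = φ(n). Here φ(20) = 8

[ℚ(ζ_20)/ℚ where ζ_20 is a primitive 20th root of unity] = 8


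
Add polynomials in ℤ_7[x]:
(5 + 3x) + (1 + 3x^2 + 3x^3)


Add coefficients mod 7:
x^0: 5 + 1 = 6 (mod 7)
x^1: 3 + 0 = 3 (mod 7)
x^2: 0 + 3 = 3 (mod 7)
x^3: 0 + 3 = 3 (mod 7)
Result: 6 + 3x + 3x^2 + 3x^3

f + g = 6 + 3x + 3x^2 + 3x^3


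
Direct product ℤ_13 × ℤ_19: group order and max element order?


|ℤ_13 × ℤ_19| = 13 × 19 = 247
Max element order = lcm(13,19) = 247
Cyclic? Yes (gcd=1)

|ℤ_13×ℤ_19| = 247, max element order = 247


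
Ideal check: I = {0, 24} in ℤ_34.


Check ideal conditions for I = {0, 24} in ℤ_34:
(1) I is an additive subgroup? No
(2) For r ∈ ℤ_34 and a ∈ I: r·a ∈ I? No  [counterexample: r=2, a=24, r·a mod 34 = 14 ∉ I]

No, I is not an ideal of ℤ_34


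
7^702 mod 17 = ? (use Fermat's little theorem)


Fermat's little theorem: if p is prime and gcd(a,p)=1, then a^(p-1) ≡ 1 (mod p)
p = 17 is prime, gcd(7,17) = 1
Reduce exponent: 702 mod 16 = 14
So 7^702 ≡ 7^14 (mod 17)
7^14 mod 17 = 8

7^702 ≡ 8 (mod 17)


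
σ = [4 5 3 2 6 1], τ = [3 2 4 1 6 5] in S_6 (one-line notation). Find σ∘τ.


σ∘τ: apply τ first, then σ
1 →τ 3 →σ 3
2 →τ 2 →σ 5
3 →τ 4 →σ 2
4 →τ 1 →σ 4
5 →τ 6 →σ 1
6 →τ 5 →σ 6

σ∘τ = [3 5 2 4 1 6]


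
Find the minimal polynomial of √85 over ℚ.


√85 satisfies x² - 85 = 0, irreducible over ℚ since 85 is squarefree

Minimal polynomial: x² - 85


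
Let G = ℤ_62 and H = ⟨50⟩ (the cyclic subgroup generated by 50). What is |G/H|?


|⟨50⟩| = n / gcd(50, 62) = 62 / 2 = 31
H is normal (ℤ_62 is abelian).
|G/H| = |G| / |H| = 62 / 31 = 2

|G/H| = 2


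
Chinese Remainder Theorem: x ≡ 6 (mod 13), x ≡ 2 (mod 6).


m₁ = 13, m₂ = 6, gcd = 1, so CRT applies. M = m₁·m₂ = 78
Let M₁ = M/m₁ = 6, M₂ = M/m₂ = 13
Find y₁ ≡ M₁⁻¹ (mod m₁): 6⁻¹ ≡ 11 (mod 13)
Find y₂ ≡ M₂⁻¹ (mod m₂): 13⁻¹ ≡ 1 (mod 6)
x = a₁·M₁·y₁ + a₂·M₂·y₂ = 6·6·11 + 2·13·1 = 422
Reduce mod 78: x ≡ 32
Check: 32 mod 13 = 6 ✓, 32 mod 6 = 2 ✓

x ≡ 32 (mod 78)
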